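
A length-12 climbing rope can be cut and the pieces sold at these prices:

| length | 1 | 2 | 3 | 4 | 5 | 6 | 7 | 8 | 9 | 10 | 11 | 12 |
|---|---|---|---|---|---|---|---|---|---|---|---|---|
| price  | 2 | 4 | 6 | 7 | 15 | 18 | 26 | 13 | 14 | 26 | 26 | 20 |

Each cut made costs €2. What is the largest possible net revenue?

Let net[k] be the best obtainable value from length k. For each k, try every first piece i and keep the best of price[i] + net[k−i] minus the 2 cut fee when i<k.
net[1] = 2
net[2] = max(2+2-2, 4+0) = 4
net[3] = max(2+4-2, 4+2-2, 6+0) = 6
net[4] = max(2+6-2, 4+4-2, 6+2-2, 7+0) = 7
net[5] = max(2+7-2, 4+6-2, 6+4-2, 7+2-2, 15+0) = 15
net[6] = max(2+15-2, 4+7-2, 6+6-2, 7+4-2, 15+2-2, 18+0) = 18
net[7] = max(2+18-2, 4+15-2, 6+7-2, …, 18+2-2, 26+0) = 26
net[8] = max(2+26-2, 4+18-2, 6+15-2, …, 26+2-2, 13+0) = 26
net[9] = max(2+26-2, 4+26-2, 6+18-2, …, 13+2-2, 14+0) = 28
net[10] = max(2+28-2, 4+26-2, 6+26-2, …, 14+2-2, 26+0) = 30
net[11] = max(2+30-2, 4+28-2, 6+26-2, …, 26+2-2, 26+0) = 31
net[12] = max(2+31-2, 4+30-2, 6+28-2, …, 26+2-2, 20+0) = 39
One optimal plan: pieces 7 + 5 (1 cut) → €41 − €2 = €39.

39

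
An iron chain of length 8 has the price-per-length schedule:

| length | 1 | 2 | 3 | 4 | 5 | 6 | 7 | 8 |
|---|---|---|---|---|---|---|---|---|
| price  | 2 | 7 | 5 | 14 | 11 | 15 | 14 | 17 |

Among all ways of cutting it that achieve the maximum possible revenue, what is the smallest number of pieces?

Consider every possible first cut. r[k] is the best of p[i]+r[k−i] over all sellable i≤k.
r[1] = 2
r[2] = 7
r[3] = 9  (first piece 1, then r[2]=7)
r[4] = 14  (first piece 2, then r[2]=7)
r[5] = 16  (first piece 1, then r[4]=14)
r[6] = 21  (first piece 2, then r[4]=14)
r[7] = 23  (first piece 1, then r[6]=21)
r[8] = 28  (first piece 2, then r[6]=21)
Maximum revenue is $28.
Now minimize piece count subject to staying optimal: for each k, pieces[k] = 1 + min over i with p[i]+r[k−i]=r[k] of pieces[k−i].
pieces[5] = 2
pieces[6] = 2
pieces[7] = 3
pieces[8] = 2

2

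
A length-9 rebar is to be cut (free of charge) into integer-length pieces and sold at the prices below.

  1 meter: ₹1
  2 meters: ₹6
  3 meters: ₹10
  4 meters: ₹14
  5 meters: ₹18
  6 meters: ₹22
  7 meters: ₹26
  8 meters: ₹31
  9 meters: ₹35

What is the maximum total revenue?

Let best[k] be the best obtainable value from length k. For each k, try every first piece i and keep the best of price[i] + best[k−i].
best[1] = 1
best[2] = 6
best[3] = 10
best[4] = 14
best[5] = 18
best[6] = 22
best[7] = 26
best[8] = 31
best[9] = 35
Best is to sell the whole 9-meter piece uncut for ₹35.

35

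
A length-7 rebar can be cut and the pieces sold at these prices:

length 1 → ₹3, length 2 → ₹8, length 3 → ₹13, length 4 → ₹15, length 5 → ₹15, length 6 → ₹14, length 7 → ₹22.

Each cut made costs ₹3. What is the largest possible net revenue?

Consider every possible first cut. v[k] is the best of p[i]+v[k−i] over all sellable i≤k, charging 3 whenever i<k.
v[1] = 3
v[2] = max(3+3-3, 8+0) = 8
v[3] = max(3+8-3, 8+3-3, 13+0) = 13
v[4] = max(3+13-3, 8+8-3, 13+3-3, 15+0) = 15
v[5] = max(3+15-3, 8+13-3, 13+8-3, 15+3-3, 15+0) = 18
v[6] = max(3+18-3, 8+15-3, 13+13-3, 15+8-3, 15+3-3, 14+0) = 23
v[7] = max(3+23-3, 8+18-3, 13+15-3, …, 14+3-3, 22+0) = 25
One optimal plan: pieces 4 + 3 (1 cut) → ₹28 − ₹3 = ₹25.

25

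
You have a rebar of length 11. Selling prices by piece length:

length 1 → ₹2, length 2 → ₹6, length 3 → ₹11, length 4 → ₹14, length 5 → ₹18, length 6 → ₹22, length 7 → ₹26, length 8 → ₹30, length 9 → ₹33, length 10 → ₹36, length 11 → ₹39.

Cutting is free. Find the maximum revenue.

Build best[k] bottom-up: best[k] = max over allowed piece i of (p[i] + best[k−i]).
best[1] = 2
best[2] = 6
best[3] = 11
best[4] = 14
best[5] = 18
best[6] = 22  (first piece 3, then best[3]=11)
best[7] = 26
best[8] = 30
best[9] = 33  (first piece 3, then best[6]=22)
best[10] = 37  (first piece 3, then best[7]=26)
best[11] = 41  (first piece 3, then best[8]=30)
One optimal cutting: 8 + 3 → ₹30 + ₹11 = ₹41.

41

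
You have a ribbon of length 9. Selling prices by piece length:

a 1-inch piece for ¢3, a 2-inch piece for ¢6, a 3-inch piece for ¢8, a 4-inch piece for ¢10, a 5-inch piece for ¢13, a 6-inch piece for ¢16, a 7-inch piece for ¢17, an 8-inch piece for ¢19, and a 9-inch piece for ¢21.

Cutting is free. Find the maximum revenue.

Build r[k] bottom-up: r[k] = max over allowed piece i of (p[i] + r[k−i]).
r[1] = 3
r[2] = 6  (first piece 1, then r[1]=3)
r[3] = 9  (first piece 1, then r[2]=6)
r[4] = 12  (first piece 1, then r[3]=9)
r[5] = 15  (first piece 1, then r[4]=12)
r[6] = 18  (first piece 1, then r[5]=15)
r[7] = 21  (first piece 1, then r[6]=18)
r[8] = 24  (first piece 1, then r[7]=21)
r[9] = 27  (first piece 1, then r[8]=24)
One optimal cutting: 1 + 1 + 1 + 1 + 1 + 1 + 1 + 1 + 1 → ¢3 + ¢3 + ¢3 + ¢3 + ¢3 + ¢3 + ¢3 + ¢3 + ¢3 = ¢27.

27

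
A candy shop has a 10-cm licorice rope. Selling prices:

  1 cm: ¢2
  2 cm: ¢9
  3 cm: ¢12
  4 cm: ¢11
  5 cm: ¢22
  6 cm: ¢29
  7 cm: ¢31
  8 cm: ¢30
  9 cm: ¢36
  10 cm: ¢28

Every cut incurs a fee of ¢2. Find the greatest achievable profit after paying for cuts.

Consider every possible first cut. v[k] is the best of p[i]+v[k−i] over all sellable i≤k, charging 2 whenever i<k.
v[1] = 2
v[2] = max(2+2-2, 9+0) = 9
v[3] = max(2+9-2, 9+2-2, 12+0) = 12
v[4] = max(2+12-2, 9+9-2, 12+2-2, 11+0) = 16
v[5] = max(2+16-2, 9+12-2, 12+9-2, 11+2-2, 22+0) = 22
v[6] = max(2+22-2, 9+16-2, 12+12-2, 11+9-2, 22+2-2, 29+0) = 29
v[7] = max(2+29-2, 9+22-2, 12+16-2, …, 29+2-2, 31+0) = 31
v[8] = max(2+31-2, 9+29-2, 12+22-2, …, 31+2-2, 30+0) = 36
v[9] = max(2+36-2, 9+31-2, 12+29-2, …, 30+2-2, 36+0) = 39
v[10] = max(2+39-2, 9+36-2, 12+31-2, …, 36+2-2, 28+0) = 43
One optimal plan: pieces 6 + 2 + 2 (2 cuts) → ¢47 − ¢4 = ¢43.

43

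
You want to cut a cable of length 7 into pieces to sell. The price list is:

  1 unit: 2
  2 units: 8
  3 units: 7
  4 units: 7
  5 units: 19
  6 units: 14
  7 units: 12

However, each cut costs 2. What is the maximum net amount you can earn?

Consider every possible first cut. r[k] is the best of p[i]+r[k−i] over all sellable i≤k, charging 2 whenever i<k.
r[1] = 2
r[2] = max(2+2-2, 8+0) = 8
r[3] = max(2+8-2, 8+2-2, 7+0) = 8
r[4] = max(2+8-2, 8+8-2, 7+2-2, 7+0) = 14
r[5] = max(2+14-2, 8+8-2, 7+8-2, 7+2-2, 19+0) = 19
r[6] = max(2+19-2, 8+14-2, 7+8-2, 7+8-2, 19+2-2, 14+0) = 20
r[7] = max(2+20-2, 8+19-2, 7+14-2, …, 14+2-2, 12+0) = 25
One optimal plan: pieces 5 + 2 (1 cut) → 27 − 2 = 25.

25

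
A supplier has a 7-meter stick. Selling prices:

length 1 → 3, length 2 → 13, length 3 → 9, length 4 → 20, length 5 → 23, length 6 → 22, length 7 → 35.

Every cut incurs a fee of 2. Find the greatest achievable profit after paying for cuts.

36

Let v[k] be the best obtainable value from length k. For each k, try every first piece i and keep the best of price[i] + v[k−i] minus the 2 cut fee when i<k.
v[1] = 3
v[2] = max(3+3-2, 13+0) = 13
v[3] = max(3+13-2, 13+3-2, 9+0) = 14
v[4] = max(3+14-2, 13+13-2, 9+3-2, 20+0) = 24
v[5] = max(3+24-2, 13+14-2, 9+13-2, 20+3-2, 23+0) = 25
v[6] = max(3+25-2, 13+24-2, 9+14-2, 20+13-2, 23+3-2, 22+0) = 35
v[7] = max(3+35-2, 13+25-2, 9+24-2, …, 22+3-2, 35+0) = 36
One optimal plan: pieces 2 + 2 + 2 + 1 (3 cuts) → 42 − 6 = 36.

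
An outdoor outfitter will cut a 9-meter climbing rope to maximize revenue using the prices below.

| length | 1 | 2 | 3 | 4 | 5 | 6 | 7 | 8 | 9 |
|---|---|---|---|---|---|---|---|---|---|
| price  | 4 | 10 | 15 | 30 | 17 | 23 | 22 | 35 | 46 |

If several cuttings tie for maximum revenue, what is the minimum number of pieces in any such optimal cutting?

Let r[k] be the best obtainable value from length k. For each k, try every first piece i and keep the best of price[i] + r[k−i].
r[1] = 4
r[2] = 10
r[3] = 15
r[4] = 30
r[5] = 34  (first piece 1, then r[4]=30)
r[6] = 40  (first piece 2, then r[4]=30)
r[7] = 45  (first piece 3, then r[4]=30)
r[8] = 60  (first piece 4, then r[4]=30)
r[9] = 64  (first piece 1, then r[8]=60)
Maximum revenue is €64.
Now minimize piece count subject to staying optimal: for each k, pieces[k] = 1 + min over i with p[i]+r[k−i]=r[k] of pieces[k−i].
pieces[6] = 2
pieces[7] = 2
pieces[8] = 2
pieces[9] = 3

3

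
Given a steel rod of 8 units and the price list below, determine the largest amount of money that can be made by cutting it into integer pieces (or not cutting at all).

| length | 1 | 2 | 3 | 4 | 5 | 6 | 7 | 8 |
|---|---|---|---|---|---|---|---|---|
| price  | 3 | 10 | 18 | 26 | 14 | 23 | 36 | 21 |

Consider every possible first cut. r[k] is the best of p[i]+r[k−i] over all sellable i≤k.
r[1] = 3
r[2] = max(3+3, 10+0) = 10
r[3] = max(3+10, 10+3, 18+0) = 18
r[4] = max(3+18, 10+10, 18+3, 26+0) = 26
r[5] = max(3+26, 10+18, 18+10, 26+3, 14+0) = 29
r[6] = max(3+29, 10+26, 18+18, 26+10, 14+3, 23+0) = 36
r[7] = max(3+36, 10+29, 18+26, …, 23+3, 36+0) = 44
r[8] = max(3+44, 10+36, 18+29, …, 36+3, 21+0) = 52
One optimal cutting: 4 + 4 → $26 + $26 = $52.

52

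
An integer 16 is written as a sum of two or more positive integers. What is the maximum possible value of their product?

Define prod[k] = max over 1≤i<k of i · max(k−i, prod[k−i]); the inner max lets the remainder stay uncut if that's better.
prod[2] = 1*max(1,0) = 1*1 = 1
prod[3] = 1*max(2,1) = 1*2 = 2
prod[4] = 2*max(2,1) = 2*2 = 4
prod[5] = 2*max(3,2) = 2*3 = 6
prod[6] = 3*max(3,2) = 3*3 = 9
prod[7] = 2*max(5,6) = 2*6 = 12
prod[8] = 2*max(6,9) = 2*9 = 18
prod[9] = 3*max(6,9) = 3*9 = 27
prod[10] = 2*max(8,18) = 2*18 = 36
prod[11] = 2*max(9,27) = 2*27 = 54
prod[12] = 3*max(9,27) = 3*27 = 81
prod[13] = 2*max(11,54) = 2*54 = 108
prod[14] = 2*max(12,81) = 2*81 = 162
prod[15] = 3*max(12,81) = 3*81 = 243
prod[16] = 2*max(14,162) = 2*162 = 324
One optimal split: 3 + 3 + 3 + 3 + 2 + 2; product 3*3*3*3*2*2 = 324.

324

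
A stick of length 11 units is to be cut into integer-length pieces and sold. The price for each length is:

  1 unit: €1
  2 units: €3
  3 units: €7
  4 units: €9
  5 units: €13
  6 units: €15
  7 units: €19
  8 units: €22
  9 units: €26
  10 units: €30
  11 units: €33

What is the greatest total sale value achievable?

33

Build R[k] bottom-up: R[k] = max over allowed piece i of (p[i] + R[k−i]).
R[1] = 1
R[2] = max(1+1, 3+0) = 3
R[3] = max(1+3, 3+1, 7+0) = 7
R[4] = max(1+7, 3+3, 7+1, 9+0) = 9
R[5] = max(1+9, 3+7, 7+3, 9+1, 13+0) = 13
R[6] = max(1+13, 3+9, 7+7, 9+3, 13+1, 15+0) = 15
R[7] = max(1+15, 3+13, 7+9, …, 15+1, 19+0) = 19
R[8] = max(1+19, 3+15, 7+13, …, 19+1, 22+0) = 22
R[9] = max(1+22, 3+19, 7+15, …, 22+1, 26+0) = 26
R[10] = max(1+26, 3+22, 7+19, …, 26+1, 30+0) = 30
R[11] = max(1+30, 3+26, 7+22, …, 30+1, 33+0) = 33
Best is to sell the whole 11-unit piece uncut for €33.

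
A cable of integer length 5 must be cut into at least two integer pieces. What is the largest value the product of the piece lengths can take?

6

Let P[k] be the best product for length k (with at least one cut). For each first piece i, the rest contributes max(k−i, P[k−i]).
P[2] = 1·max(1,0) = 1·1 = 1
P[3] = max(1·2, 2·1) = 2
P[4] = max(1·3, 2·2, 3·1) = 4
P[5] = max(1·4, 2·3, 3·2, 4·1) = 6
One optimal split: 3 + 2; product 3·2 = 6.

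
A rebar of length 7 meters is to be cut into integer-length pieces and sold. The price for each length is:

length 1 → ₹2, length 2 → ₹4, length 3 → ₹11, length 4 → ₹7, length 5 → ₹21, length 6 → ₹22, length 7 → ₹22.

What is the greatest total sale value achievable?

Let R[k] be the best obtainable value from length k. For each k, try every first piece i and keep the best of price[i] + R[k−i].
R[1] = 2
R[2] = 4  (first piece 1, then R[1]=2)
R[3] = 11
R[4] = 13  (first piece 1, then R[3]=11)
R[5] = 21
R[6] = 23  (first piece 1, then R[5]=21)
R[7] = 25  (first piece 1, then R[6]=23)
One optimal cutting: 5 + 1 + 1 → ₹21 + ₹2 + ₹2 = ₹25.

25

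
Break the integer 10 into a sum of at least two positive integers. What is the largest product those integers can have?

36

Let m[k] be the best product for length k (with at least one cut). For each first piece i, the rest contributes max(k−i, m[k−i]).
Small cases: m[2]=1.
m[3] = 1·max(2,1) = 1·2 = 2
m[4] = 2·max(2,1) = 2·2 = 4
m[5] = 2·max(3,2) = 2·3 = 6
m[6] = 3·max(3,2) = 3·3 = 9
m[7] = 2·max(5,6) = 2·6 = 12
m[8] = 2·max(6,9) = 2·9 = 18
m[9] = 3·max(6,9) = 3·9 = 27
m[10] = 2·max(8,18) = 2·18 = 36
One optimal split: 3 + 3 + 2 + 2; product 3·3·2·2 = 36.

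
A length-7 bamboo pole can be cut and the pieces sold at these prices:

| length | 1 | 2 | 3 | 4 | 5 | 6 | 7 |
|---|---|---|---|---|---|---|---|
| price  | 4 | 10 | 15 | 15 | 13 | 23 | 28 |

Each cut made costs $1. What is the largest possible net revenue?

33

Let r[k] be the best obtainable value from length k. For each k, try every first piece i and keep the best of price[i] + r[k−i] minus the 1 cut fee when i<k.
r[1] = 4
r[2] = max(4+4-1, 10+0) = 10
r[3] = max(4+10-1, 10+4-1, 15+0) = 15
r[4] = max(4+15-1, 10+10-1, 15+4-1, 15+0) = 19
r[5] = max(4+19-1, 10+15-1, 15+10-1, 15+4-1, 13+0) = 24
r[6] = max(4+24-1, 10+19-1, 15+15-1, 15+10-1, 13+4-1, 23+0) = 29
r[7] = max(4+29-1, 10+24-1, 15+19-1, …, 23+4-1, 28+0) = 33
One optimal plan: pieces 3 + 2 + 2 (2 cuts) → $35 − $2 = $33.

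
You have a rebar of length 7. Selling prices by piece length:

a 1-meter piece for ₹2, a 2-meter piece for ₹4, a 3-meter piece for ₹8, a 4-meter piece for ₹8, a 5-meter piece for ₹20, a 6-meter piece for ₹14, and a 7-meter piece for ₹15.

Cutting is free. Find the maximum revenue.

24

Consider every possible first cut. v[k] is the best of p[i]+v[k−i] over all sellable i≤k.
v[1] = 2
v[2] = 4  (first piece 1, then v[1]=2)
v[3] = 8
v[4] = 10  (first piece 1, then v[3]=8)
v[5] = 20
v[6] = 22  (first piece 1, then v[5]=20)
v[7] = 24  (first piece 1, then v[6]=22)
One optimal cutting: 5 + 1 + 1 → ₹20 + ₹2 + ₹2 = ₹24.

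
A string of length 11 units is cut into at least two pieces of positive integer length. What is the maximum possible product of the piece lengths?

54

Let g[k] be the best product for length k (with at least one cut). For each first piece i, the rest contributes max(k−i, g[k−i]).
g[2] = 1·max(1,0) = 1·1 = 1
g[3] = 1·max(2,1) = 1·2 = 2
g[4] = 2·max(2,1) = 2·2 = 4
g[5] = 2·max(3,2) = 2·3 = 6
g[6] = 3·max(3,2) = 3·3 = 9
g[7] = 2·max(5,6) = 2·6 = 12
g[8] = 2·max(6,9) = 2·9 = 18
g[9] = 3·max(6,9) = 3·9 = 27
g[10] = 2·max(8,18) = 2·18 = 36
g[11] = 2·max(9,27) = 2·27 = 54
One optimal split: 3 + 3 + 3 + 2; product 3·3·3·2 = 54.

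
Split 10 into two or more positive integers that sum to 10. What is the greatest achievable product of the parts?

Define m[k] = max over 1≤i<k of i · max(k−i, m[k−i]); the inner max lets the remainder stay uncut if that's better.
m[2] = 1·max(1,0) = 1·1 = 1
m[3] = 1·max(2,1) = 1·2 = 2
m[4] = 2·max(2,1) = 2·2 = 4
m[5] = 2·max(3,2) = 2·3 = 6
m[6] = 3·max(3,2) = 3·3 = 9
m[7] = 2·max(5,6) = 2·6 = 12
m[8] = 2·max(6,9) = 2·9 = 18
m[9] = 3·max(6,9) = 3·9 = 27
m[10] = 2·max(8,18) = 2·18 = 36
One optimal split: 3 + 3 + 2 + 2; product 3·3·2·2 = 36.

36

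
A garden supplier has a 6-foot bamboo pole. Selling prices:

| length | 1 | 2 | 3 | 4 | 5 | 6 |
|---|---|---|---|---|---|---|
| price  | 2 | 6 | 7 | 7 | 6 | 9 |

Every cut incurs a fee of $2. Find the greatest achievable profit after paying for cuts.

Let v[k] be the best obtainable value from length k. For each k, try every first piece i and keep the best of price[i] + v[k−i] minus the 2 cut fee when i<k.
v[1] = 2
v[2] = max(2+2-2, 6+0) = 6
v[3] = max(2+6-2, 6+2-2, 7+0) = 7
v[4] = max(2+7-2, 6+6-2, 7+2-2, 7+0) = 10
v[5] = max(2+10-2, 6+7-2, 7+6-2, 7+2-2, 6+0) = 11
v[6] = max(2+11-2, 6+10-2, 7+7-2, 7+6-2, 6+2-2, 9+0) = 14
One optimal plan: pieces 2 + 2 + 2 (2 cuts) → $18 − $4 = $14.

14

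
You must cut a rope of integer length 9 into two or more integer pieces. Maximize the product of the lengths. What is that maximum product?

Fill prod[k] for k=2..9: at each k try every first piece i and multiply by the better of (k−i) uncut or prod[k−i].
prod[2] = 1×max(1,0) = 1×1 = 1
prod[3] = 1×max(2,1) = 1×2 = 2
prod[4] = 2×max(2,1) = 2×2 = 4
prod[5] = 2×max(3,2) = 2×3 = 6
prod[6] = 3×max(3,2) = 3×3 = 9
prod[7] = 2×max(5,6) = 2×6 = 12
prod[8] = 2×max(6,9) = 2×9 = 18
prod[9] = 3×max(6,9) = 3×9 = 27
One optimal split: 3 + 3 + 3; product 3×3×3 = 27.

27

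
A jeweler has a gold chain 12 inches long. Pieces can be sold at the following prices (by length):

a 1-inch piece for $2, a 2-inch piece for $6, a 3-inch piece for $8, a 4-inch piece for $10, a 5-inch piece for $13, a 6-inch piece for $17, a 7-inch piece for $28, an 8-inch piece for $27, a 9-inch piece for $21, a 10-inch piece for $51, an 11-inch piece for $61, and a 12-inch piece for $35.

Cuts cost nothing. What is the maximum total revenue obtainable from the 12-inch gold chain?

63

Consider every possible first cut. v[k] is the best of p[i]+v[k−i] over all sellable i≤k.
v[1] = 2
v[2] = max(2+2, 6+0) = 6
v[3] = max(2+6, 6+2, 8+0) = 8
v[4] = max(2+8, 6+6, 8+2, 10+0) = 12
v[5] = max(2+12, 6+8, 8+6, 10+2, 13+0) = 14
v[6] = max(2+14, 6+12, 8+8, 10+6, 13+2, 17+0) = 18
v[7] = max(2+18, 6+14, 8+12, …, 17+2, 28+0) = 28
v[8] = max(2+28, 6+18, 8+14, …, 28+2, 27+0) = 30
v[9] = max(2+30, 6+28, 8+18, …, 27+2, 21+0) = 34
v[10] = max(2+34, 6+30, 8+28, …, 21+2, 51+0) = 51
v[11] = max(2+51, 6+34, 8+30, …, 51+2, 61+0) = 61
v[12] = max(2+61, 6+51, 8+34, …, 61+2, 35+0) = 63
One optimal cutting: 11 + 1 → $61 + $2 = $63.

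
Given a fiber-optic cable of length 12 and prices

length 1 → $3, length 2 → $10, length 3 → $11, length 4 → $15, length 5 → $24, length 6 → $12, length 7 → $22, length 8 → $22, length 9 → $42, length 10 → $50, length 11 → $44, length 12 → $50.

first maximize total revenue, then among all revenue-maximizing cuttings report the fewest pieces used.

2

Build r[k] bottom-up: r[k] = max over allowed piece i of (p[i] + r[k−i]).
r[1] = 3
r[2] = max(3+3, 10+0) = 10
r[3] = max(3+10, 10+3, 11+0) = 13
r[4] = max(3+13, 10+10, 11+3, 15+0) = 20
r[5] = max(3+20, 10+13, 11+10, 15+3, 24+0) = 24
r[6] = max(3+24, 10+20, 11+13, 15+10, 24+3, 12+0) = 30
r[7] = max(3+30, 10+24, 11+20, …, 12+3, 22+0) = 34
r[8] = max(3+34, 10+30, 11+24, …, 22+3, 22+0) = 40
r[9] = max(3+40, 10+34, 11+30, …, 22+3, 42+0) = 44
r[10] = max(3+44, 10+40, 11+34, …, 42+3, 50+0) = 50
r[11] = max(3+50, 10+44, 11+40, …, 50+3, 44+0) = 54
r[12] = max(3+54, 10+50, 11+44, …, 44+3, 50+0) = 60
Maximum revenue is $60.
Now minimize piece count subject to staying optimal: for each k, pieces[k] = 1 + min over i with p[i]+r[k−i]=r[k] of pieces[k−i].
pieces[9] = 3
pieces[10] = 1
pieces[11] = 4
pieces[12] = 2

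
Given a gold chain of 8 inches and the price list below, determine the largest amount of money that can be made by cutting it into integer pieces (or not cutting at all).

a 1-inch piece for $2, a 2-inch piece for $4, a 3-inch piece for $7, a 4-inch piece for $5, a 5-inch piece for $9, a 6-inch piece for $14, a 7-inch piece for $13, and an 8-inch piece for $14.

18

Build v[k] bottom-up: v[k] = max over allowed piece i of (p[i] + v[k−i]).
v[1] = 2
v[2] = max(2+2, 4+0) = 4
v[3] = max(2+4, 4+2, 7+0) = 7
v[4] = max(2+7, 4+4, 7+2, 5+0) = 9
v[5] = max(2+9, 4+7, 7+4, 5+2, 9+0) = 11
v[6] = max(2+11, 4+9, 7+7, 5+4, 9+2, 14+0) = 14
v[7] = max(2+14, 4+11, 7+9, …, 14+2, 13+0) = 16
v[8] = max(2+16, 4+14, 7+11, …, 13+2, 14+0) = 18
One optimal cutting: 3 + 3 + 1 + 1 → $7 + $7 + $2 + $2 = $18.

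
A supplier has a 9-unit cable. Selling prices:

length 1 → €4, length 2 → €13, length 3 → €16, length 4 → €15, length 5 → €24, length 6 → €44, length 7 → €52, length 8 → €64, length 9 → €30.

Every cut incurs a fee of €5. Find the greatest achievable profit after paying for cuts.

Consider every possible first cut. v[k] is the best of p[i]+v[k−i] over all sellable i≤k, charging 5 whenever i<k.
v[1] = 4
v[2] = max(4+4-5, 13+0) = 13
v[3] = max(4+13-5, 13+4-5, 16+0) = 16
v[4] = max(4+16-5, 13+13-5, 16+4-5, 15+0) = 21
v[5] = max(4+21-5, 13+16-5, 16+13-5, 15+4-5, 24+0) = 24
v[6] = max(4+24-5, 13+21-5, 16+16-5, 15+13-5, 24+4-5, 44+0) = 44
v[7] = max(4+44-5, 13+24-5, 16+21-5, …, 44+4-5, 52+0) = 52
v[8] = max(4+52-5, 13+44-5, 16+24-5, …, 52+4-5, 64+0) = 64
v[9] = max(4+64-5, 13+52-5, 16+44-5, …, 64+4-5, 30+0) = 63
One optimal plan: pieces 8 + 1 (1 cut) → €68 − €5 = €63.

63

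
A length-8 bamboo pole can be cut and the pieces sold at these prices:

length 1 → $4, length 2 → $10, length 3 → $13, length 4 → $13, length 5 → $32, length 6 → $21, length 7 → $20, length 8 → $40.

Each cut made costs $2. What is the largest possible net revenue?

43

Let r[k] be the best obtainable value from length k. For each k, try every first piece i and keep the best of price[i] + r[k−i] minus the 2 cut fee when i<k.
r[1] = 4
r[2] = 10
r[3] = 13
r[4] = 18  (first piece 2, then r[2]=10)
r[5] = 32
r[6] = 34  (first piece 1, then r[5]=32)
r[7] = 40  (first piece 2, then r[5]=32)
r[8] = 43  (first piece 3, then r[5]=32)
One optimal plan: pieces 5 + 3 (1 cut) → $45 − $2 = $43.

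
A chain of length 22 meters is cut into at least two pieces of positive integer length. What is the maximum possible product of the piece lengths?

2916

Fill m[k] for k=2..22: at each k try every first piece i and multiply by the better of (k−i) uncut or m[k−i].
m[2] = 1×max(1,0) = 1×1 = 1
m[3] = max(1×2, 2×1) = 2
m[4] = max(1×3, 2×2, 3×1) = 4
m[5] = max(1×4, 2×3, 3×2, 4×1) = 6
m[6] = max(1×6, 2×4, 3×3, 4×2, 5×1) = 9
m[7] = max(1×9, 2×6, 3×4, 4×3, 5×2, 6×1) = 12
m[8] = max(1×12, 2×9, 3×6, …, 6×2, 7×1) = 18
m[9] = max(1×18, 2×12, 3×9, …, 7×2, 8×1) = 27
m[10] = max(1×27, 2×18, 3×12, …, 8×2, 9×1) = 36
m[11] = max(1×36, 2×27, 3×18, …, 9×2, 10×1) = 54
m[12] = max(1×54, 2×36, 3×27, …, 10×2, 11×1) = 81
m[13] = max(1×81, 2×54, 3×36, …, 11×2, 12×1) = 108
m[14] = max(1×108, 2×81, 3×54, …, 12×2, 13×1) = 162
m[15] = max(1×162, 2×108, 3×81, …, 13×2, 14×1) = 243
m[16] = max(1×243, 2×162, 3×108, …, 14×2, 15×1) = 324
m[17] = max(1×324, 2×243, 3×162, …, 15×2, 16×1) = 486
m[18] = max(1×486, 2×324, 3×243, …, 16×2, 17×1) = 729
m[19] = max(1×729, 2×486, 3×324, …, 17×2, 18×1) = 972
m[20] = max(1×972, 2×729, 3×486, …, 18×2, 19×1) = 1458
m[21] = max(1×1458, 2×972, 3×729, …, 19×2, 20×1) = 2187
m[22] = max(1×2187, 2×1458, 3×972, …, 20×2, 21×1) = 2916
One optimal split: 3 + 3 + 3 + 3 + 3 + 3 + 2 + 2; product 3×3×3×3×3×3×2×2 = 2916.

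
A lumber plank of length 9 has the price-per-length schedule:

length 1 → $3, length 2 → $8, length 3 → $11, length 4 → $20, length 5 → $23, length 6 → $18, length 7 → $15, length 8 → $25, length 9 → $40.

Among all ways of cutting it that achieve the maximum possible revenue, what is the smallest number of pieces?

Let r[k] be the best obtainable value from length k. For each k, try every first piece i and keep the best of price[i] + r[k−i].
r[1] = 3
r[2] = max(3+3, 8+0) = 8
r[3] = max(3+8, 8+3, 11+0) = 11
r[4] = max(3+11, 8+8, 11+3, 20+0) = 20
r[5] = max(3+20, 8+11, 11+8, 20+3, 23+0) = 23
r[6] = max(3+23, 8+20, 11+11, 20+8, 23+3, 18+0) = 28
r[7] = max(3+28, 8+23, 11+20, …, 18+3, 15+0) = 31
r[8] = max(3+31, 8+28, 11+23, …, 15+3, 25+0) = 40
r[9] = max(3+40, 8+31, 11+28, …, 25+3, 40+0) = 43
Maximum revenue is $43.
Now minimize piece count subject to staying optimal: for each k, pieces[k] = 1 + min over i with p[i]+r[k−i]=r[k] of pieces[k−i].
pieces[6] = 2
pieces[7] = 2
pieces[8] = 2
pieces[9] = 2

2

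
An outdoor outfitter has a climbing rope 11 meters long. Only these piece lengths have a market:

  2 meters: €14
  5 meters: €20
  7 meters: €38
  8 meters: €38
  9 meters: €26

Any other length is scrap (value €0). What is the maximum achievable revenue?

70

Let f[k] be the best obtainable value from length k. For each k, try every first piece i and keep the best of price[i] + f[k−i].
f[1] = 0
f[2] = 14
f[3] = 14
f[4] = 28  (first piece 2, then f[2]=14)
f[5] = max(14+14, 20+0) = 28
f[6] = max(14+28, 20+0) = 42
f[7] = max(14+28, 20+14, 38+0) = 42
f[8] = max(14+42, 20+14, 38+0, 38+0) = 56
f[9] = max(14+42, 20+28, 38+14, 38+0, 26+0) = 56
f[10] = max(14+56, 20+28, 38+14, 38+14, 26+0) = 70
f[11] = max(14+56, 20+42, 38+28, 38+14, 26+14) = 70
One optimal cutting: pieces 2 + 2 + 2 + 2 + 2 with 1 meter of scrap → €70.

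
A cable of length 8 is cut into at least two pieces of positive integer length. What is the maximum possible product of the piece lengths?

18

Let m[k] be the best product for length k (with at least one cut). For each first piece i, the rest contributes max(k−i, m[k−i]).
m[2] = 1·max(1,0) = 1·1 = 1
m[3] = max(1·2, 2·1) = 2
m[4] = max(1·3, 2·2, 3·1) = 4
m[5] = max(1·4, 2·3, 3·2, 4·1) = 6
m[6] = max(1·6, 2·4, 3·3, 4·2, 5·1) = 9
m[7] = max(1·9, 2·6, 3·4, 4·3, 5·2, 6·1) = 12
m[8] = max(1·12, 2·9, 3·6, …, 6·2, 7·1) = 18
One optimal split: 3 + 3 + 2; product 3·3·2 = 18.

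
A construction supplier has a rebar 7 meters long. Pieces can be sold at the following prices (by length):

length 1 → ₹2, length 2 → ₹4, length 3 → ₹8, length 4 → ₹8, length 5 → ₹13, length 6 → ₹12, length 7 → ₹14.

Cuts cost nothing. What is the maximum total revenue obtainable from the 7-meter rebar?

18

Build v[k] bottom-up: v[k] = max over allowed piece i of (p[i] + v[k−i]).
v[1] = 2
v[2] = max(2+2, 4+0) = 4
v[3] = max(2+4, 4+2, 8+0) = 8
v[4] = max(2+8, 4+4, 8+2, 8+0) = 10
v[5] = max(2+10, 4+8, 8+4, 8+2, 13+0) = 13
v[6] = max(2+13, 4+10, 8+8, 8+4, 13+2, 12+0) = 16
v[7] = max(2+16, 4+13, 8+10, …, 12+2, 14+0) = 18
One optimal cutting: 3 + 3 + 1 → ₹8 + ₹8 + ₹2 = ₹18.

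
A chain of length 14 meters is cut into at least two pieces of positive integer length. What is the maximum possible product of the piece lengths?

162

Fill P[k] for k=2..14: at each k try every first piece i and multiply by the better of (k−i) uncut or P[k−i].
P[2] = 1×max(1,0) = 1×1 = 1
P[3] = 1×max(2,1) = 1×2 = 2
P[4] = 2×max(2,1) = 2×2 = 4
P[5] = 2×max(3,2) = 2×3 = 6
P[6] = 3×max(3,2) = 3×3 = 9
P[7] = 2×max(5,6) = 2×6 = 12
P[8] = 2×max(6,9) = 2×9 = 18
P[9] = 3×max(6,9) = 3×9 = 27
P[10] = 2×max(8,18) = 2×18 = 36
P[11] = 2×max(9,27) = 2×27 = 54
P[12] = 3×max(9,27) = 3×27 = 81
P[13] = 2×max(11,54) = 2×54 = 108
P[14] = 2×max(12,81) = 2×81 = 162
One optimal split: 3 + 3 + 3 + 3 + 2; product 3×3×3×3×2 = 162.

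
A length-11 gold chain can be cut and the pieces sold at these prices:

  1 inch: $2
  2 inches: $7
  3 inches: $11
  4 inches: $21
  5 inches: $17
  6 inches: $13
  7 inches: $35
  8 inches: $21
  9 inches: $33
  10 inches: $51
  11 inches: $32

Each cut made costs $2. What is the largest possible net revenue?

54

Let v[k] be the best obtainable value from length k. For each k, try every first piece i and keep the best of price[i] + v[k−i] minus the 2 cut fee when i<k.
v[1] = 2
v[2] = max(2+2-2, 7+0) = 7
v[3] = max(2+7-2, 7+2-2, 11+0) = 11
v[4] = max(2+11-2, 7+7-2, 11+2-2, 21+0) = 21
v[5] = max(2+21-2, 7+11-2, 11+7-2, 21+2-2, 17+0) = 21
v[6] = max(2+21-2, 7+21-2, 11+11-2, 21+7-2, 17+2-2, 13+0) = 26
v[7] = max(2+26-2, 7+21-2, 11+21-2, …, 13+2-2, 35+0) = 35
v[8] = max(2+35-2, 7+26-2, 11+21-2, …, 35+2-2, 21+0) = 40
v[9] = max(2+40-2, 7+35-2, 11+26-2, …, 21+2-2, 33+0) = 40
v[10] = max(2+40-2, 7+40-2, 11+35-2, …, 33+2-2, 51+0) = 51
v[11] = max(2+51-2, 7+40-2, 11+40-2, …, 51+2-2, 32+0) = 54
One optimal plan: pieces 7 + 4 (1 cut) → $56 − $2 = $54.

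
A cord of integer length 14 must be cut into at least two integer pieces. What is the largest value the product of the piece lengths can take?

Define prod[k] = max over 1≤i<k of i · max(k−i, prod[k−i]); the inner max lets the remainder stay uncut if that's better.
prod[2] = 1·max(1,0) = 1·1 = 1
prod[3] = 1·max(2,1) = 1·2 = 2
prod[4] = 2·max(2,1) = 2·2 = 4
prod[5] = 2·max(3,2) = 2·3 = 6
prod[6] = 3·max(3,2) = 3·3 = 9
prod[7] = 2·max(5,6) = 2·6 = 12
prod[8] = 2·max(6,9) = 2·9 = 18
prod[9] = 3·max(6,9) = 3·9 = 27
prod[10] = 2·max(8,18) = 2·18 = 36
prod[11] = 2·max(9,27) = 2·27 = 54
prod[12] = 3·max(9,27) = 3·27 = 81
prod[13] = 2·max(11,54) = 2·54 = 108
prod[14] = 2·max(12,81) = 2·81 = 162
One optimal split: 3 + 3 + 3 + 3 + 2; product 3·3·3·3·2 = 162.

162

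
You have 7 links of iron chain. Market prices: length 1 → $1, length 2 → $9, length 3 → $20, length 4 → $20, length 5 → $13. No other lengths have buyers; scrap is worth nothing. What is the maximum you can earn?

41

Build f[k] bottom-up: f[k] = max over allowed piece i of (p[i] + f[k−i]).
f[1] = 1
f[2] = max(1+1, 9+0) = 9
f[3] = max(1+9, 9+1, 20+0) = 20
f[4] = max(1+20, 9+9, 20+1, 20+0) = 21
f[5] = max(1+21, 9+20, 20+9, 20+1, 13+0) = 29
f[6] = max(1+29, 9+21, 20+20, 20+9, 13+1) = 40
f[7] = max(1+40, 9+29, 20+21, 20+20, 13+9) = 41
One optimal cutting: 3 + 3 + 1 → $41.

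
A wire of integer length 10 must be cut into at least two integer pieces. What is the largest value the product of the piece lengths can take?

Fill P[k] for k=2..10: at each k try every first piece i and multiply by the better of (k−i) uncut or P[k−i].
P[2] = 1×max(1,0) = 1×1 = 1
P[3] = 1×max(2,1) = 1×2 = 2
P[4] = 2×max(2,1) = 2×2 = 4
P[5] = 2×max(3,2) = 2×3 = 6
P[6] = 3×max(3,2) = 3×3 = 9
P[7] = 2×max(5,6) = 2×6 = 12
P[8] = 2×max(6,9) = 2×9 = 18
P[9] = 3×max(6,9) = 3×9 = 27
P[10] = 2×max(8,18) = 2×18 = 36
One optimal split: 3 + 3 + 2 + 2; product 3×3×2×2 = 36.

36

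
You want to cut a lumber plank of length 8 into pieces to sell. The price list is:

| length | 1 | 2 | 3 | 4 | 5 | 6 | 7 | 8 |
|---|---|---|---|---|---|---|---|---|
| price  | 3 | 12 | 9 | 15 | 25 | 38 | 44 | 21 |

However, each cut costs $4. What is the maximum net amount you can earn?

46

Consider every possible first cut. r[k] is the best of p[i]+r[k−i] over all sellable i≤k, charging 4 whenever i<k.
r[1] = 3
r[2] = max(3+3-4, 12+0) = 12
r[3] = max(3+12-4, 12+3-4, 9+0) = 11
r[4] = max(3+11-4, 12+12-4, 9+3-4, 15+0) = 20
r[5] = max(3+20-4, 12+11-4, 9+12-4, 15+3-4, 25+0) = 25
r[6] = max(3+25-4, 12+20-4, 9+11-4, 15+12-4, 25+3-4, 38+0) = 38
r[7] = max(3+38-4, 12+25-4, 9+20-4, …, 38+3-4, 44+0) = 44
r[8] = max(3+44-4, 12+38-4, 9+25-4, …, 44+3-4, 21+0) = 46
One optimal plan: pieces 6 + 2 (1 cut) → $50 − $4 = $46.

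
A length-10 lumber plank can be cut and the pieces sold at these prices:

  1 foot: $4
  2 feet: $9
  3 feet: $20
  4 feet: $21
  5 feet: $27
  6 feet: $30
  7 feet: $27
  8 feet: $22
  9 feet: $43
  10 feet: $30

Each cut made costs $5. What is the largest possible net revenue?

Build r[k] bottom-up: r[k] = max over allowed piece i of (p[i] + r[k−i]) − 5 per cut.
r[1] = 4
r[2] = max(4+4-5, 9+0) = 9
r[3] = max(4+9-5, 9+4-5, 20+0) = 20
r[4] = max(4+20-5, 9+9-5, 20+4-5, 21+0) = 21
r[5] = max(4+21-5, 9+20-5, 20+9-5, 21+4-5, 27+0) = 27
r[6] = max(4+27-5, 9+21-5, 20+20-5, 21+9-5, 27+4-5, 30+0) = 35
r[7] = max(4+35-5, 9+27-5, 20+21-5, …, 30+4-5, 27+0) = 36
r[8] = max(4+36-5, 9+35-5, 20+27-5, …, 27+4-5, 22+0) = 42
r[9] = max(4+42-5, 9+36-5, 20+35-5, …, 22+4-5, 43+0) = 50
r[10] = max(4+50-5, 9+42-5, 20+36-5, …, 43+4-5, 30+0) = 51
One optimal plan: pieces 4 + 3 + 3 (2 cuts) → $61 − $10 = $51.

51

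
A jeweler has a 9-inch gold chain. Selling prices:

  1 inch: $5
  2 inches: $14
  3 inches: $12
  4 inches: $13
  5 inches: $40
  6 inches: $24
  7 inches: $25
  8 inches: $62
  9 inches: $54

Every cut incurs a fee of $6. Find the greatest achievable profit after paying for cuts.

Let net[k] be the best obtainable value from length k. For each k, try every first piece i and keep the best of price[i] + net[k−i] minus the 6 cut fee when i<k.
net[1] = 5
net[2] = 14
net[3] = 13  (first piece 1, then net[2]=14)
net[4] = 22  (first piece 2, then net[2]=14)
net[5] = 40
net[6] = 39  (first piece 1, then net[5]=40)
net[7] = 48  (first piece 2, then net[5]=40)
net[8] = 62
net[9] = 61  (first piece 1, then net[8]=62)
One optimal plan: pieces 8 + 1 (1 cut) → $67 − $6 = $61.

61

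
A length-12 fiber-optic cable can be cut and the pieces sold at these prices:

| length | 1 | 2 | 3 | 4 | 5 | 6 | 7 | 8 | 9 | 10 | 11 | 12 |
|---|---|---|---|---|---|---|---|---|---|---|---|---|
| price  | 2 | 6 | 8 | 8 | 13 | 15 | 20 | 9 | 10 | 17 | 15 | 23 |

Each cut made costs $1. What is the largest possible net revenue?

Build net[k] bottom-up: net[k] = max over allowed piece i of (p[i] + net[k−i]) − 1 per cut.
net[1] = 2
net[2] = 6
net[3] = 8
net[4] = 11  (first piece 2, then net[2]=6)
net[5] = 13  (first piece 2, then net[3]=8)
net[6] = 16  (first piece 2, then net[4]=11)
net[7] = 20
net[8] = 21  (first piece 1, then net[7]=20)
net[9] = 25  (first piece 2, then net[7]=20)
net[10] = 27  (first piece 3, then net[7]=20)
net[11] = 30  (first piece 2, then net[9]=25)
net[12] = 32  (first piece 2, then net[10]=27)
One optimal plan: pieces 7 + 3 + 2 (2 cuts) → $34 − $2 = $32.

32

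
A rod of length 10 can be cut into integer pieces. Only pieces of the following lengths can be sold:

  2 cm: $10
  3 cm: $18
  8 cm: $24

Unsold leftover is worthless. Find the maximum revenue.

Let f[k] be the best obtainable value from length k. For each k, try every first piece i and keep the best of price[i] + f[k−i].
f[1] = 0
f[2] = 10
f[3] = 18
f[4] = 20  (first piece 2, then f[2]=10)
f[5] = 28  (first piece 2, then f[3]=18)
f[6] = 36  (first piece 3, then f[3]=18)
f[7] = 38  (first piece 2, then f[5]=28)
f[8] = 46  (first piece 2, then f[6]=36)
f[9] = 54  (first piece 3, then f[6]=36)
f[10] = 56  (first piece 2, then f[8]=46)
One optimal cutting: 3 + 3 + 2 + 2 → $56.

56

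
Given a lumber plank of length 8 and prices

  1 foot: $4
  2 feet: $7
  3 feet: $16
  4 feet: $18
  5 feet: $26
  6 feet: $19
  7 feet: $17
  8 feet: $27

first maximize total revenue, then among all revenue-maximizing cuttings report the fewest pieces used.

Build r[k] bottom-up: r[k] = max over allowed piece i of (p[i] + r[k−i]).
r[1] = 4
r[2] = 8  (first piece 1, then r[1]=4)
r[3] = 16
r[4] = 20  (first piece 1, then r[3]=16)
r[5] = 26
r[6] = 32  (first piece 3, then r[3]=16)
r[7] = 36  (first piece 1, then r[6]=32)
r[8] = 42  (first piece 3, then r[5]=26)
Maximum revenue is $42.
Now minimize piece count subject to staying optimal: for each k, pieces[k] = 1 + min over i with p[i]+r[k−i]=r[k] of pieces[k−i].
pieces[5] = 1
pieces[6] = 2
pieces[7] = 3
pieces[8] = 2

2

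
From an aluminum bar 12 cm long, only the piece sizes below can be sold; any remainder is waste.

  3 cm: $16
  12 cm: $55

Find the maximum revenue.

Consider every possible first cut. r[k] is the best of p[i]+r[k−i] over all sellable i≤k.
r[1] = 0
r[2] = 0
r[3] = 16
r[4] = 16
r[5] = 16
r[6] = 32  (first piece 3, then r[3]=16)
r[7] = 32
r[8] = 32
r[9] = 48  (first piece 3, then r[6]=32)
r[10] = 48
r[11] = 48
r[12] = max(16+48, 55+0) = 64
One optimal cutting: 3 + 3 + 3 + 3 → $64.

64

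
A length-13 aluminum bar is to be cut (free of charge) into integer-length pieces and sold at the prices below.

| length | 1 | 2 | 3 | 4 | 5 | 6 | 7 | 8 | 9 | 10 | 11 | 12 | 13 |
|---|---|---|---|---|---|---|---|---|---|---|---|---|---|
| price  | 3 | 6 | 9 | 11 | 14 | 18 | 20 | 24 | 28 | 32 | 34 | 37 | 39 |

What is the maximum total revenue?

Let best[k] be the best obtainable value from length k. For each k, try every first piece i and keep the best of price[i] + best[k−i].
best[1] = 3
best[2] = max(3+3, 6+0) = 6
best[3] = max(3+6, 6+3, 9+0) = 9
best[4] = max(3+9, 6+6, 9+3, 11+0) = 12
best[5] = max(3+12, 6+9, 9+6, 11+3, 14+0) = 15
best[6] = max(3+15, 6+12, 9+9, 11+6, 14+3, 18+0) = 18
best[7] = max(3+18, 6+15, 9+12, …, 18+3, 20+0) = 21
best[8] = max(3+21, 6+18, 9+15, …, 20+3, 24+0) = 24
best[9] = max(3+24, 6+21, 9+18, …, 24+3, 28+0) = 28
best[10] = max(3+28, 6+24, 9+21, …, 28+3, 32+0) = 32
best[11] = max(3+32, 6+28, 9+24, …, 32+3, 34+0) = 35
best[12] = max(3+35, 6+32, 9+28, …, 34+3, 37+0) = 38
best[13] = max(3+38, 6+35, 9+32, …, 37+3, 39+0) = 41
One optimal cutting: 10 + 1 + 1 + 1 → $32 + $3 + $3 + $3 = $41.

41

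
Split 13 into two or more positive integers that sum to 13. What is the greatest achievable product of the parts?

108

Fill P[k] for k=2..13: at each k try every first piece i and multiply by the better of (k−i) uncut or P[k−i].
P[2] = 1·max(1,0) = 1·1 = 1
P[3] = 1·max(2,1) = 1·2 = 2
P[4] = 2·max(2,1) = 2·2 = 4
P[5] = 2·max(3,2) = 2·3 = 6
P[6] = 3·max(3,2) = 3·3 = 9
P[7] = 2·max(5,6) = 2·6 = 12
P[8] = 2·max(6,9) = 2·9 = 18
P[9] = 3·max(6,9) = 3·9 = 27
P[10] = 2·max(8,18) = 2·18 = 36
P[11] = 2·max(9,27) = 2·27 = 54
P[12] = 3·max(9,27) = 3·27 = 81
P[13] = 2·max(11,54) = 2·54 = 108
One optimal split: 3 + 3 + 3 + 2 + 2; product 3·3·3·2·2 = 108.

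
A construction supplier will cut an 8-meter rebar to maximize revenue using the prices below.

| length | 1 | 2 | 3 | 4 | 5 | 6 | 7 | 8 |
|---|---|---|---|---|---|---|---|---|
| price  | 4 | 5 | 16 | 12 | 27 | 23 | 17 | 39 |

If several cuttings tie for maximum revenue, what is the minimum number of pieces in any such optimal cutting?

2

Build r[k] bottom-up: r[k] = max over allowed piece i of (p[i] + r[k−i]).
r[1] = 4
r[2] = max(4+4, 5+0) = 8
r[3] = max(4+8, 5+4, 16+0) = 16
r[4] = max(4+16, 5+8, 16+4, 12+0) = 20
r[5] = max(4+20, 5+16, 16+8, 12+4, 27+0) = 27
r[6] = max(4+27, 5+20, 16+16, 12+8, 27+4, 23+0) = 32
r[7] = max(4+32, 5+27, 16+20, …, 23+4, 17+0) = 36
r[8] = max(4+36, 5+32, 16+27, …, 17+4, 39+0) = 43
Maximum revenue is ₹43.
Now minimize piece count subject to staying optimal: for each k, pieces[k] = 1 + min over i with p[i]+r[k−i]=r[k] of pieces[k−i].
pieces[5] = 1
pieces[6] = 2
pieces[7] = 3
pieces[8] = 2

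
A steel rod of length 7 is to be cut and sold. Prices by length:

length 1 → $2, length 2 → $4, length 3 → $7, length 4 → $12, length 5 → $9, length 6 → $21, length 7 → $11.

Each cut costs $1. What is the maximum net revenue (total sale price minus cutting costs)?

22

Let r[k] be the best obtainable value from length k. For each k, try every first piece i and keep the best of price[i] + r[k−i] minus the 1 cut fee when i<k.
r[1] = 2
r[2] = 4
r[3] = 7
r[4] = 12
r[5] = 13  (first piece 1, then r[4]=12)
r[6] = 21
r[7] = 22  (first piece 1, then r[6]=21)
One optimal plan: pieces 6 + 1 (1 cut) → $23 − $1 = $22.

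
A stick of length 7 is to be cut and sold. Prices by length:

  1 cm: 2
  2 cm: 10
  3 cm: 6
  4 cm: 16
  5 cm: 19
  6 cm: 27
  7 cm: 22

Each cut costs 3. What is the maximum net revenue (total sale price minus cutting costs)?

Let net[k] be the best obtainable value from length k. For each k, try every first piece i and keep the best of price[i] + net[k−i] minus the 3 cut fee when i<k.
net[1] = 2
net[2] = max(2+2-3, 10+0) = 10
net[3] = max(2+10-3, 10+2-3, 6+0) = 9
net[4] = max(2+9-3, 10+10-3, 6+2-3, 16+0) = 17
net[5] = max(2+17-3, 10+9-3, 6+10-3, 16+2-3, 19+0) = 19
net[6] = max(2+19-3, 10+17-3, 6+9-3, 16+10-3, 19+2-3, 27+0) = 27
net[7] = max(2+27-3, 10+19-3, 6+17-3, …, 27+2-3, 22+0) = 26
One optimal plan: pieces 6 + 1 (1 cut) → 29 − 3 = 26.

26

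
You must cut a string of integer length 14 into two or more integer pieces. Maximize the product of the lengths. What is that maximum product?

Fill P[k] for k=2..14: at each k try every first piece i and multiply by the better of (k−i) uncut or P[k−i].
Small cases: P[2]=1, P[3]=2, P[4]=4, P[5]=6, P[6]=9.
P[7] = 2*max(5,6) = 2*6 = 12
P[8] = 2*max(6,9) = 2*9 = 18
P[9] = 3*max(6,9) = 3*9 = 27
P[10] = 2*max(8,18) = 2*18 = 36
P[11] = 2*max(9,27) = 2*27 = 54
P[12] = 3*max(9,27) = 3*27 = 81
P[13] = 2*max(11,54) = 2*54 = 108
P[14] = 2*max(12,81) = 2*81 = 162
One optimal split: 3 + 3 + 3 + 3 + 2; product 3*3*3*3*2 = 162.

162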